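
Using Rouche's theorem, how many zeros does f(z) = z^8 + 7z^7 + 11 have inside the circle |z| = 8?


Step 1: On |z| = 8 the three terms have sizes |z^8| = 8^8 = 16777216, |7z^7| = 7*8^7 = 14680064, |11| = 11
Step 2: The dominant term is g(z) = z^8; let h(z) = 7z^7 + 11 so f = g + h
Step 3: On |z| = 8: |g| = 16777216 and |h| <= 14680064 + 11 = 14680075
Step 4: Since 16777216 > 14680075, |h| < |g| on |z| = 8, so by Rouche f has the same number of zeros as g inside |z| < 8
Step 5: g(z) = z^8 has 8 zeros (all at the origin) inside |z| < 8. Answer = 8

8


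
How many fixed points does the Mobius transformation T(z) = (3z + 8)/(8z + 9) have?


Step 1: Fixed points satisfy T(z) = z
Step 2: 8z^2 + 6z - 8 = 0
Step 3: Discriminant = 6^2 - 4*8*(-8) = 292
Step 4: Number of fixed points = 2

2


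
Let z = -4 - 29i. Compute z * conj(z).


Step 1: conj(z) = -4 + 29i
Step 2: z * conj(z) = (-4)^2 + (-29)^2
Step 3: = 16 + 841 = 857

857


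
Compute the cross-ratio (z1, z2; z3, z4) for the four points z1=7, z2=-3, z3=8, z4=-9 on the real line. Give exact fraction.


Step 1: (z1-z3)(z2-z4) = (-1) * 6 = -6
Step 2: (z1-z4)(z2-z3) = 16 * (-11) = -176
Step 3: Cross-ratio = 6/176 = 3/88

3/88


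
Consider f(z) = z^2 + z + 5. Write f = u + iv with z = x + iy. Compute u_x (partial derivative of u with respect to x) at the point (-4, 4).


Step 1: f(z) = (x+iy)^2 + (x+iy) + 5
Step 2: u = (x^2 - y^2) + x + 5
Step 3: u_x = 2x + 1
Step 4: At (-4, 4): u_x = -8 + 1 = -7

-7


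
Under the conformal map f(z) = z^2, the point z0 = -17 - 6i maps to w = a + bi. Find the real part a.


Step 1: z0 = -17 - 6i
Step 2: z0^2 = (-17)^2 - (-6)^2 + 204i
Step 3: real part = 289 - 36 = 253

253


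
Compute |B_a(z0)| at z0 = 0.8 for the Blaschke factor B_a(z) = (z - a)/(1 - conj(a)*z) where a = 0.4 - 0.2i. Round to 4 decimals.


Step 1: Numerator z0 - a = 0.8 - (0.4 - 0.2i) = 0.4 + 0.2i
Step 2: Denominator 1 - conj(a)*z0 = 1 - (0.4 + 0.2i)*0.8 = 0.68 - 0.16i
Step 3: |z0 - a|^2 = 0.4^2 + 0.2^2 = 0.2; |1 - conj(a)*z0|^2 = 0.68^2 + (-0.16)^2 = 0.488
Step 4: |B_a(0.8)| = sqrt(0.2 / 0.488) = sqrt(0.409836)
Step 5: = 0.6402

0.6402


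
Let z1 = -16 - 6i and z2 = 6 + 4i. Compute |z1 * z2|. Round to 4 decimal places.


Step 1: |z1| = sqrt((-16)^2 + (-6)^2) = sqrt(292)
Step 2: |z2| = sqrt(6^2 + 4^2) = sqrt(52)
Step 3: |z1*z2| = |z1|*|z2| = sqrt(292) * sqrt(52) = sqrt(292 * 52) = sqrt(15184)
Step 4: = 123.2234

123.2234


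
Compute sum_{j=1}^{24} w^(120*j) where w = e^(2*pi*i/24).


Step 1: The sum sum_{j=1}^{n} w^(k*j) equals n if n | k, else 0.
Step 2: Here n = 24, k = 120
Step 3: Does n divide k? 24 | 120 -> True
Step 4: Sum = 24

24


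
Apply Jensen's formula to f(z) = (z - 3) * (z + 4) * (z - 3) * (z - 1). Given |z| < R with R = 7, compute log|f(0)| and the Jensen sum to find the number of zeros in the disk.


Jensen's formula: (1/2pi)*integral log|f(Re^it)|dt = log|f(0)| + sum_{|a_k|<R} log(R/|a_k|)
Step 1: f(0) = (-3) * 4 * (-3) * (-1) = -36
Step 2: log|f(0)| = log|3| + log|-4| + log|3| + log|1| = 3.5835
Step 3: Zeros inside |z| < 7: 3, -4, 3, 1
Step 4: Jensen sum = log(7/3) + log(7/4) + log(7/3) + log(7/1) = 4.2001
Step 5: n(R) = number of terms in the Jensen sum = count of zeros inside |z| < 7 = 4

4


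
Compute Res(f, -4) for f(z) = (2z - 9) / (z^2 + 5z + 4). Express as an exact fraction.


Step 1: Q(z) = z^2 + 5z + 4 = (z + 4)(z + 1)
Step 2: Q'(z) = 2z + 5
Step 3: Q'(-4) = -3, P(-4) = -17
Step 4: Res = P(-4)/Q'(-4) = -17/(-3) = 17/3

17/3


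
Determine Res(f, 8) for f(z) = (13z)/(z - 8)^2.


Step 1: Pole of order 2 at z = 8
Step 2: Res = lim d/dz [(z - 8)^2 * f(z)] as z -> 8
Step 3: (z - 8)^2 * f(z) = 13z
Step 4: d/dz[13z] = 13

13


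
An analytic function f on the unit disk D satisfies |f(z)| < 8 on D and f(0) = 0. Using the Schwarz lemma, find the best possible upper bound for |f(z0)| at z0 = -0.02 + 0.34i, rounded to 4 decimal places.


Step 1: g = f/8 maps D -> D with g(0) = 0, so by the Schwarz lemma |g(z)| <= |z|, i.e. |f(z)| <= 8|z|; this is sharp (f(z) = 8z).
Step 2: |z0|^2 = (-0.02)^2 + 0.34^2 = 0.116
Step 3: |z0| = sqrt(0.116) = 0.340588
Step 4: Best bound = 8 * |z0| = 8 * 0.340588 = 2.7247

2.7247


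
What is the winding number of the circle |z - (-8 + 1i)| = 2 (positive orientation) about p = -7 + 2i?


Step 1: Center c = (-8, 1), radius = 2
Step 2: |p - c|^2 = 1^2 + 1^2 = 2
Step 3: r^2 = 4
Step 4: |p-c| < r so winding number = 1

1


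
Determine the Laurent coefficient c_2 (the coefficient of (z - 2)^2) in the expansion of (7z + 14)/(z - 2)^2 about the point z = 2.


Step 1: Write the numerator in powers of (z - 2): 7z + 14 = 7(z - 2) + (7*2 + 14) = 7(z - 2) + 28
Step 2: Divide by (z - 2)^2: f(z) = 28(z - 2)^(-2) + 7(z - 2)^(-1)
Step 3: This finite sum is the Laurent series of f about z = 2.
Step 4: Only the powers -2 and -1 appear, so the coefficient of (z - 2)^2 = 0

0


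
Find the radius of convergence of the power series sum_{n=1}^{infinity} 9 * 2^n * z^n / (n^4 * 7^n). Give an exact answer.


Step 1: General term a_n = 9 * 2^n / (n^4 * 7^n)
Step 2: By the root test, |a_n|^(1/n) = 9^(1/n) * 2 / (n^(4/n) * 7) -> 2/7 as n -> infinity (since 9^(1/n) -> 1 and n^(4/n) -> 1)
Step 3: R = 1/lim|a_n|^(1/n) = 7/2

7/2


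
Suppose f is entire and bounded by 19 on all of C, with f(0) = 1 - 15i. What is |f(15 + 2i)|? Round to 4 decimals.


Step 1: By Liouville's theorem, a bounded entire function is constant.
Step 2: f(z) = f(0) = 1 - 15i for all z.
Step 3: |f(w)| = |1 - 15i| = sqrt(1 + 225)
Step 4: = 15.0333

15.0333


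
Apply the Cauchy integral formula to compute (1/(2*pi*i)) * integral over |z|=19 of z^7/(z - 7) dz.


Step 1: f(z) = z^7, a = 7 is inside |z| = 19
Step 2: By Cauchy integral formula: (1/(2pi*i)) * integral = f(a)
Step 3: f(7) = 7^7 = 823543

823543


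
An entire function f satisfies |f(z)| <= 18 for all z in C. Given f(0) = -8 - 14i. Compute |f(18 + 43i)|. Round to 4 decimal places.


Step 1: By Liouville's theorem, a bounded entire function is constant.
Step 2: f(z) = f(0) = -8 - 14i for all z.
Step 3: |f(w)| = |-8 - 14i| = sqrt(64 + 196)
Step 4: = 16.1245

16.1245


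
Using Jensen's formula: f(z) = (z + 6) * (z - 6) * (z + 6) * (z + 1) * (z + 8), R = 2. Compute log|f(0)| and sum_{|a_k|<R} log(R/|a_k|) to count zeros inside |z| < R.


Jensen's formula: (1/2pi)*integral log|f(Re^it)|dt = log|f(0)| + sum_{|a_k|<R} log(R/|a_k|)
Step 1: f(0) = 6 * (-6) * 6 * 1 * 8 = -1728
Step 2: log|f(0)| = log|-6| + log|6| + log|-6| + log|-1| + log|-8| = 7.4547
Step 3: Zeros inside |z| < 2: -1
Step 4: Jensen sum = log(2/1) = 0.6931
Step 5: n(R) = number of terms in the Jensen sum = count of zeros inside |z| < 2 = 1

1


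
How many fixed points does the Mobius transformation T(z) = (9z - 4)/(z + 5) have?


Step 1: Fixed points satisfy T(z) = z
Step 2: z^2 - 4z + 4 = 0
Step 3: Discriminant = (-4)^2 - 4*1*4 = 0
Step 4: Number of fixed points = 1

1


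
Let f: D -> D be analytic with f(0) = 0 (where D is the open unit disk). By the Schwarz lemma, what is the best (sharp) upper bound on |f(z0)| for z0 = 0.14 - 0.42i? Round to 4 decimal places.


Step 1: Schwarz lemma: if f: D -> D is analytic with f(0) = 0, then |f(z)| <= |z| for all z in D, and this is sharp (f(z) = z).
Step 2: |z0|^2 = 0.14^2 + (-0.42)^2 = 0.196
Step 3: |z0| = sqrt(0.196) = 0.442719
Step 4: Best bound = |z0| = 0.4427

0.4427


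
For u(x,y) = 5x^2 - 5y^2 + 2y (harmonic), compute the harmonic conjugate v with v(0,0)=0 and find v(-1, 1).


Step 1: v_x = -u_y = 10y - 2
Step 2: v_y = u_x = 10x + 0
Step 3: v = 10xy - 2x + C
Step 4: v(0,0) = 0 => C = 0
Step 5: v(-1, 1) = -8

-8


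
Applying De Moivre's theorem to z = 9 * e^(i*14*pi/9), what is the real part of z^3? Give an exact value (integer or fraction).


Step 1: By De Moivre's theorem, z^3 = 9^3 * e^(i*3*14*pi/9) = 729 * (cos(14*pi/3) + i*sin(14*pi/3))
Step 2: |z|^3 = 9^3 = 729
Step 3: Reduce the angle mod 2*pi: 14*pi/3 - 4*pi = 2*pi/3
Step 4: cos(2*pi/3) = -1/2
Step 5: Re(z^3) = 729 * (-1/2) = -729/2

-729/2


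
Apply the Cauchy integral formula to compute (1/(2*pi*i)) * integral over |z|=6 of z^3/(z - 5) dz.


Step 1: f(z) = z^3, a = 5 is inside |z| = 6
Step 2: By Cauchy integral formula: (1/(2pi*i)) * integral = f(a)
Step 3: f(5) = 5^3 = 125

125


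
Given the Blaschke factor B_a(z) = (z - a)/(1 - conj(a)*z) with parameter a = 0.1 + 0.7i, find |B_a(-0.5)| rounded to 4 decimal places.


Step 1: Numerator z0 - a = -0.5 - (0.1 + 0.7i) = -0.6 - 0.7i
Step 2: Denominator 1 - conj(a)*z0 = 1 - (0.1 - 0.7i)*(-0.5) = 1.05 - 0.35i
Step 3: |z0 - a|^2 = (-0.6)^2 + (-0.7)^2 = 0.85; |1 - conj(a)*z0|^2 = 1.05^2 + (-0.35)^2 = 1.225
Step 4: |B_a(-0.5)| = sqrt(0.85 / 1.225) = sqrt(0.693878)
Step 5: = 0.833

0.833


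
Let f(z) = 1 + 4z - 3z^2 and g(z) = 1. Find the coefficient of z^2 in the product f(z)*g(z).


Step 1: z^2 term in f*g comes from: (1)*(0) + (4z)*(0) + (-3z^2)*(1)
Step 2: = 0 + 0 - 3
Step 3: = -3

-3


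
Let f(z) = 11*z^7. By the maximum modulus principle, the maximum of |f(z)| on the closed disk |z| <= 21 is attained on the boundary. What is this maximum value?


Step 1: On |z| = 21, |f(z)| = 11 * |z|^7 = 11 * 21^7
Step 2: By maximum modulus principle, maximum is on boundary.
Step 3: Maximum = 11 * 1801088541 = 19811973951

19811973951


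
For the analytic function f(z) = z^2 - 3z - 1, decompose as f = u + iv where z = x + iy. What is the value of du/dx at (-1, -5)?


Step 1: f(z) = (x+iy)^2 - 3(x+iy) - 1
Step 2: u = (x^2 - y^2) - 3x - 1
Step 3: u_x = 2x - 3
Step 4: At (-1, -5): u_x = -2 - 3 = -5

-5


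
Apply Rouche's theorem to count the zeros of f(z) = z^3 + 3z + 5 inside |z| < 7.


Step 1: On |z| = 7 the three terms have sizes |z^3| = 7^3 = 343, |3z| = 3*7 = 21, |5| = 5
Step 2: The dominant term is g(z) = z^3; let h(z) = 3z + 5 so f = g + h
Step 3: On |z| = 7: |g| = 343 and |h| <= 21 + 5 = 26
Step 4: Since 343 > 26, |h| < |g| on |z| = 7, so by Rouche f has the same number of zeros as g inside |z| < 7
Step 5: g(z) = z^3 has 3 zeros (all at the origin) inside |z| < 7. Answer = 3

3


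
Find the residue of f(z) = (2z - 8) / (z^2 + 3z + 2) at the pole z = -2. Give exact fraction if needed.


Step 1: Q(z) = z^2 + 3z + 2 = (z + 2)(z + 1)
Step 2: Q'(z) = 2z + 3
Step 3: Q'(-2) = -1, P(-2) = -12
Step 4: Res = P(-2)/Q'(-2) = -12/(-1) = 12

12


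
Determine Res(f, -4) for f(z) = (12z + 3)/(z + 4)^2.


Step 1: Pole of order 2 at z = -4
Step 2: Res = lim d/dz [(z + 4)^2 * f(z)] as z -> -4
Step 3: (z + 4)^2 * f(z) = 12z + 3
Step 4: d/dz[12z + 3] = 12

12


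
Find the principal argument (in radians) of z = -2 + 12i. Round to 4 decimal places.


Step 1: z = -2 + 12i
Step 2: arg(z) = atan2(12, -2)
Step 3: arg(z) = 1.7359

1.7359


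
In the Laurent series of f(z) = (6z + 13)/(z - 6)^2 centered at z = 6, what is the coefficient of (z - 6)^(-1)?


Step 1: Write the numerator in powers of (z - 6): 6z + 13 = 6(z - 6) + (6*6 + 13) = 6(z - 6) + 49
Step 2: Divide by (z - 6)^2: f(z) = 49(z - 6)^(-2) + 6(z - 6)^(-1)
Step 3: This finite sum is the Laurent series of f about z = 6.
Step 4: Coefficient of (z - 6)^(-1) = coefficient of (z - 6) in the re-centred numerator = 6

6


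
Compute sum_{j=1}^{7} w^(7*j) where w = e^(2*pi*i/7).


Step 1: The sum sum_{j=1}^{n} w^(k*j) equals n if n | k, else 0.
Step 2: Here n = 7, k = 7
Step 3: Does n divide k? 7 | 7 -> True
Step 4: Sum = 7

7


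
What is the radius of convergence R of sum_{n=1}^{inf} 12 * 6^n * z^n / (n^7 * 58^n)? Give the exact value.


Step 1: General term a_n = 12 * 6^n / (n^7 * 58^n)
Step 2: By the root test, |a_n|^(1/n) = 12^(1/n) * 6 / (n^(7/n) * 58) -> 6/58 as n -> infinity (since 12^(1/n) -> 1 and n^(7/n) -> 1)
Step 3: R = 1/lim|a_n|^(1/n) = 58/6 = 29/3

29/3


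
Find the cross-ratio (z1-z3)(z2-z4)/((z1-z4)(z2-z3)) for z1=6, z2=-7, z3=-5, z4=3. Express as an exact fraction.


Step 1: (z1-z3)(z2-z4) = 11 * (-10) = -110
Step 2: (z1-z4)(z2-z3) = 3 * (-2) = -6
Step 3: Cross-ratio = 110/6 = 55/3

55/3


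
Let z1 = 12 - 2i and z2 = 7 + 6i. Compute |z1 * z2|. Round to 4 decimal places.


Step 1: |z1| = sqrt(12^2 + (-2)^2) = sqrt(148)
Step 2: |z2| = sqrt(7^2 + 6^2) = sqrt(85)
Step 3: |z1*z2| = |z1|*|z2| = sqrt(148) * sqrt(85) = sqrt(148 * 85) = sqrt(12580)
Step 4: = 112.1606

112.1606


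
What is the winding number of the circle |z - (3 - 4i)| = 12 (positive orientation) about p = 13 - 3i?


Step 1: Center c = (3, -4), radius = 12
Step 2: |p - c|^2 = 10^2 + 1^2 = 101
Step 3: r^2 = 144
Step 4: |p-c| < r so winding number = 1

1


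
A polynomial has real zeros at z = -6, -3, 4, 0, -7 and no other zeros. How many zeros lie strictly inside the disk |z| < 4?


Step 1: Check each root:
  z = -6: |-6| = 6 >= 4
  z = -3: |-3| = 3 < 4
  z = 4: |4| = 4 >= 4
  z = 0: |0| = 0 < 4
  z = -7: |-7| = 7 >= 4
Step 2: Count = 2

2


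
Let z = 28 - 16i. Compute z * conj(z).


Step 1: conj(z) = 28 + 16i
Step 2: z * conj(z) = 28^2 + (-16)^2
Step 3: = 784 + 256 = 1040

1040


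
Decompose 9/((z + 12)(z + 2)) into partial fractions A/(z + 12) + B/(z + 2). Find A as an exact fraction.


Step 1: Multiply both sides by (z + 12) and set z = -12
Step 2: A = 9 / (-12 + 2)
Step 3: A = 9 / (-10)
Step 4: A = -9/10

-9/10


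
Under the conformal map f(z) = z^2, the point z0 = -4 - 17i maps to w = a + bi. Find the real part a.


Step 1: z0 = -4 - 17i
Step 2: z0^2 = (-4)^2 - (-17)^2 + 136i
Step 3: real part = 16 - 289 = -273

-273


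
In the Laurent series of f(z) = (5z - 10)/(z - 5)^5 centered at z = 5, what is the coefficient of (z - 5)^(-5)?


Step 1: Write the numerator in powers of (z - 5): 5z - 10 = 5(z - 5) + (5*5 - 10) = 5(z - 5) + 15
Step 2: Divide by (z - 5)^5: f(z) = 15(z - 5)^(-5) + 5(z - 5)^(-4)
Step 3: This finite sum is the Laurent series of f about z = 5.
Step 4: Coefficient of (z - 5)^(-5) = 5*5 - 10 = 15

15


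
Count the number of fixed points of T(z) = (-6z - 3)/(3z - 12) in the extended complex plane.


Step 1: Fixed points satisfy T(z) = z
Step 2: 3z^2 - 6z + 3 = 0
Step 3: Discriminant = (-6)^2 - 4*3*3 = 0
Step 4: Number of fixed points = 1

1


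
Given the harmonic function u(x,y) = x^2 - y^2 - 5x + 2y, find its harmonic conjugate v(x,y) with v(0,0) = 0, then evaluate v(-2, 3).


Step 1: v_x = -u_y = 2y - 2
Step 2: v_y = u_x = 2x - 5
Step 3: v = 2xy - 2x - 5y + C
Step 4: v(0,0) = 0 => C = 0
Step 5: v(-2, 3) = -23

-23


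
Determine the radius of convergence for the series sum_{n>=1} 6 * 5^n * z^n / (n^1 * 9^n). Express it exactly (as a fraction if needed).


Step 1: General term a_n = 6 * 5^n / (n^1 * 9^n)
Step 2: By the root test, |a_n|^(1/n) = 6^(1/n) * 5 / (n^(1/n) * 9) -> 5/9 as n -> infinity (since 6^(1/n) -> 1 and n^(1/n) -> 1)
Step 3: R = 1/lim|a_n|^(1/n) = 9/5

9/5


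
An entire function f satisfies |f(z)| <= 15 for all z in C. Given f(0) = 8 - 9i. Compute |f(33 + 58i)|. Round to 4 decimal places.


Step 1: By Liouville's theorem, a bounded entire function is constant.
Step 2: f(z) = f(0) = 8 - 9i for all z.
Step 3: |f(w)| = |8 - 9i| = sqrt(64 + 81)
Step 4: = 12.0416

12.0416


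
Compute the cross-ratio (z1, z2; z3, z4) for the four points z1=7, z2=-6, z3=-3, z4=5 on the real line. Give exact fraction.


Step 1: (z1-z3)(z2-z4) = 10 * (-11) = -110
Step 2: (z1-z4)(z2-z3) = 2 * (-3) = -6
Step 3: Cross-ratio = 110/6 = 55/3

55/3


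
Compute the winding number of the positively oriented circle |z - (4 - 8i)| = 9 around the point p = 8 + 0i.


Step 1: Center c = (4, -8), radius = 9
Step 2: |p - c|^2 = 4^2 + 8^2 = 80
Step 3: r^2 = 81
Step 4: |p-c| < r so winding number = 1

1


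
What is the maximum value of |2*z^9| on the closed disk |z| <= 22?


Step 1: On |z| = 22, |f(z)| = 2 * |z|^9 = 2 * 22^9
Step 2: By maximum modulus principle, maximum is on boundary.
Step 3: Maximum = 2 * 1207269217792 = 2414538435584

2414538435584


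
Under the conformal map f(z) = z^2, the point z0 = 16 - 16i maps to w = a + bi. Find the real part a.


Step 1: z0 = 16 - 16i
Step 2: z0^2 = 16^2 - (-16)^2 - 512i
Step 3: real part = 256 - 256 = 0

0


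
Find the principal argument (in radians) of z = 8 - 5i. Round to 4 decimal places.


Step 1: z = 8 - 5i
Step 2: arg(z) = atan2(-5, 8)
Step 3: arg(z) = -0.5586

-0.5586


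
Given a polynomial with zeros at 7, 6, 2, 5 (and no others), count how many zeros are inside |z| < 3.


Step 1: Check each root:
  z = 7: |7| = 7 >= 3
  z = 6: |6| = 6 >= 3
  z = 2: |2| = 2 < 3
  z = 5: |5| = 5 >= 3
Step 2: Count = 1

1


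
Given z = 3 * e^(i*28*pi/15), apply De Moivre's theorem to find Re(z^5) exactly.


Step 1: By De Moivre's theorem, z^5 = 3^5 * e^(i*5*28*pi/15) = 243 * (cos(28*pi/3) + i*sin(28*pi/3))
Step 2: |z|^5 = 3^5 = 243
Step 3: Reduce the angle mod 2*pi: 28*pi/3 - 8*pi = 4*pi/3
Step 4: cos(4*pi/3) = -1/2
Step 5: Re(z^5) = 243 * (-1/2) = -243/2

-243/2


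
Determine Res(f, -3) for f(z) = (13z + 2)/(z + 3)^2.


Step 1: Pole of order 2 at z = -3
Step 2: Res = lim d/dz [(z + 3)^2 * f(z)] as z -> -3
Step 3: (z + 3)^2 * f(z) = 13z + 2
Step 4: d/dz[13z + 2] = 13

13


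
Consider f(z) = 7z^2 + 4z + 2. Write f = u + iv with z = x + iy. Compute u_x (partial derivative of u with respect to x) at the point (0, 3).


Step 1: f(z) = 7(x+iy)^2 + 4(x+iy) + 2
Step 2: u = 7(x^2 - y^2) + 4x + 2
Step 3: u_x = 14x + 4
Step 4: At (0, 3): u_x = 0 + 4 = 4

4


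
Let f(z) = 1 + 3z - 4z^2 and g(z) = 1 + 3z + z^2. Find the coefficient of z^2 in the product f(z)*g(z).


Step 1: z^2 term in f*g comes from: (1)*(z^2) + (3z)*(3z) + (-4z^2)*(1)
Step 2: = 1 + 9 - 4
Step 3: = 6

6


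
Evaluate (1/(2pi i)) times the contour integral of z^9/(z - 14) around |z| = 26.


Step 1: f(z) = z^9, a = 14 is inside |z| = 26
Step 2: By Cauchy integral formula: (1/(2pi*i)) * integral = f(a)
Step 3: f(14) = 14^9 = 20661046784

20661046784


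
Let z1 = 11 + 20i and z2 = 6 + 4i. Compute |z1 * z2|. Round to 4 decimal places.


Step 1: |z1| = sqrt(11^2 + 20^2) = sqrt(521)
Step 2: |z2| = sqrt(6^2 + 4^2) = sqrt(52)
Step 3: |z1*z2| = |z1|*|z2| = sqrt(521) * sqrt(52) = sqrt(521 * 52) = sqrt(27092)
Step 4: = 164.5965

164.5965


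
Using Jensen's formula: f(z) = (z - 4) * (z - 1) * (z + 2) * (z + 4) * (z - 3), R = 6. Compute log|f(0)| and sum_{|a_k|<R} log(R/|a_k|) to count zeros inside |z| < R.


Jensen's formula: (1/2pi)*integral log|f(Re^it)|dt = log|f(0)| + sum_{|a_k|<R} log(R/|a_k|)
Step 1: f(0) = (-4) * (-1) * 2 * 4 * (-3) = -96
Step 2: log|f(0)| = log|4| + log|1| + log|-2| + log|-4| + log|3| = 4.5643
Step 3: Zeros inside |z| < 6: 4, 1, -2, -4, 3
Step 4: Jensen sum = log(6/4) + log(6/1) + log(6/2) + log(6/4) + log(6/3) = 4.3944
Step 5: n(R) = number of terms in the Jensen sum = count of zeros inside |z| < 6 = 5

5


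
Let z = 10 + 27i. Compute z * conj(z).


Step 1: conj(z) = 10 - 27i
Step 2: z * conj(z) = 10^2 + 27^2
Step 3: = 100 + 729 = 829

829


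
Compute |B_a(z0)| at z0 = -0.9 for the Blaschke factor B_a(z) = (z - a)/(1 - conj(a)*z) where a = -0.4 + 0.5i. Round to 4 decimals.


Step 1: Numerator z0 - a = -0.9 - (-0.4 + 0.5i) = -0.5 - 0.5i
Step 2: Denominator 1 - conj(a)*z0 = 1 - (-0.4 - 0.5i)*(-0.9) = 0.64 - 0.45i
Step 3: |z0 - a|^2 = (-0.5)^2 + (-0.5)^2 = 0.5; |1 - conj(a)*z0|^2 = 0.64^2 + (-0.45)^2 = 0.6121
Step 4: |B_a(-0.9)| = sqrt(0.5 / 0.6121) = sqrt(0.81686)
Step 5: = 0.9038

0.9038


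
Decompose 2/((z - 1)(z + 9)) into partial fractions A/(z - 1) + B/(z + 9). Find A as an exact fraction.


Step 1: Multiply both sides by (z - 1) and set z = 1
Step 2: A = 2 / (1 + 9)
Step 3: A = 2 / 10
Step 4: A = 1/5

1/5


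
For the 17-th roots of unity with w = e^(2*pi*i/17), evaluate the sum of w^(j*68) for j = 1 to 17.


Step 1: The sum sum_{j=1}^{n} w^(k*j) equals n if n | k, else 0.
Step 2: Here n = 17, k = 68
Step 3: Does n divide k? 17 | 68 -> True
Step 4: Sum = 17

17


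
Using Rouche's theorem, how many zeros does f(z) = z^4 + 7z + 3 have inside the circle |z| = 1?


Step 1: On |z| = 1 the three terms have sizes |z^4| = 1^4 = 1, |7z| = 7*1 = 7, |3| = 3
Step 2: The dominant term is g(z) = 7z; let h(z) = z^4 + 3 so f = g + h
Step 3: On |z| = 1: |g| = 7 and |h| <= 1 + 3 = 4
Step 4: Since 7 > 4, |h| < |g| on |z| = 1, so by Rouche f has the same number of zeros as g inside |z| < 1
Step 5: g(z) = 7z has 1 zero (at the origin, multiplicity 1) inside |z| < 1. Answer = 1

1


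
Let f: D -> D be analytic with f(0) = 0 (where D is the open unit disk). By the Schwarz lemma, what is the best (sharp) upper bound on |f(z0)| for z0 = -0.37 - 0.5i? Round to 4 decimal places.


Step 1: Schwarz lemma: if f: D -> D is analytic with f(0) = 0, then |f(z)| <= |z| for all z in D, and this is sharp (f(z) = z).
Step 2: |z0|^2 = (-0.37)^2 + (-0.5)^2 = 0.3869
Step 3: |z0| = sqrt(0.3869) = 0.622013
Step 4: Best bound = |z0| = 0.622

0.622


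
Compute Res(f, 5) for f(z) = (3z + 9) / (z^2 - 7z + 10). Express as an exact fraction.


Step 1: Q(z) = z^2 - 7z + 10 = (z - 5)(z - 2)
Step 2: Q'(z) = 2z - 7
Step 3: Q'(5) = 3, P(5) = 24
Step 4: Res = P(5)/Q'(5) = 24/3 = 8

8


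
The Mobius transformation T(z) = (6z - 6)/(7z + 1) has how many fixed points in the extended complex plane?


Step 1: Fixed points satisfy T(z) = z
Step 2: 7z^2 - 5z + 6 = 0
Step 3: Discriminant = (-5)^2 - 4*7*6 = -143
Step 4: Number of fixed points = 2

2


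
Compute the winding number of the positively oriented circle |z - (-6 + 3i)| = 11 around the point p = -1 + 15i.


Step 1: Center c = (-6, 3), radius = 11
Step 2: |p - c|^2 = 5^2 + 12^2 = 169
Step 3: r^2 = 121
Step 4: |p-c| > r so winding number = 0

0


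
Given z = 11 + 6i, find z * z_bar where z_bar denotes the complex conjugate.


Step 1: conj(z) = 11 - 6i
Step 2: z * conj(z) = 11^2 + 6^2
Step 3: = 121 + 36 = 157

157


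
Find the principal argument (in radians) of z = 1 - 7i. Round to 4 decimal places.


Step 1: z = 1 - 7i
Step 2: arg(z) = atan2(-7, 1)
Step 3: arg(z) = -1.4289

-1.4289


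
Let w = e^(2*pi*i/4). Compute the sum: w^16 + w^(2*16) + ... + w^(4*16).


Step 1: The sum sum_{j=1}^{n} w^(k*j) equals n if n | k, else 0.
Step 2: Here n = 4, k = 16
Step 3: Does n divide k? 4 | 16 -> True
Step 4: Sum = 4

4


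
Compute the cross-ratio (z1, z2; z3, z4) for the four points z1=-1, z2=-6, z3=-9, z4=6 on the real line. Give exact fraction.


Step 1: (z1-z3)(z2-z4) = 8 * (-12) = -96
Step 2: (z1-z4)(z2-z3) = (-7) * 3 = -21
Step 3: Cross-ratio = 96/21 = 32/7

32/7


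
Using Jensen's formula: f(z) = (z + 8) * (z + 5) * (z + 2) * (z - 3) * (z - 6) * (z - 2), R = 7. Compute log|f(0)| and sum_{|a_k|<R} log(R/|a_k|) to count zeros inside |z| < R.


Jensen's formula: (1/2pi)*integral log|f(Re^it)|dt = log|f(0)| + sum_{|a_k|<R} log(R/|a_k|)
Step 1: f(0) = 8 * 5 * 2 * (-3) * (-6) * (-2) = -2880
Step 2: log|f(0)| = log|-8| + log|-5| + log|-2| + log|3| + log|6| + log|2| = 7.9655
Step 3: Zeros inside |z| < 7: -5, -2, 3, 6, 2
Step 4: Jensen sum = log(7/5) + log(7/2) + log(7/3) + log(7/6) + log(7/2) = 3.8434
Step 5: n(R) = number of terms in the Jensen sum = count of zeros inside |z| < 7 = 5

5


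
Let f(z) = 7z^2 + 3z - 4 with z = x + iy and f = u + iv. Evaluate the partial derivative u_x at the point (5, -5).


Step 1: f(z) = 7(x+iy)^2 + 3(x+iy) - 4
Step 2: u = 7(x^2 - y^2) + 3x - 4
Step 3: u_x = 14x + 3
Step 4: At (5, -5): u_x = 70 + 3 = 73

73


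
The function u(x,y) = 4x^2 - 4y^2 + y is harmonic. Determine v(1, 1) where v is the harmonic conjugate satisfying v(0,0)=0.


Step 1: v_x = -u_y = 8y - 1
Step 2: v_y = u_x = 8x + 0
Step 3: v = 8xy - x + C
Step 4: v(0,0) = 0 => C = 0
Step 5: v(1, 1) = 7

7


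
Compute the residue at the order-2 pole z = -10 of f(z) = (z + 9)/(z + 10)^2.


Step 1: Pole of order 2 at z = -10
Step 2: Res = lim d/dz [(z + 10)^2 * f(z)] as z -> -10
Step 3: (z + 10)^2 * f(z) = z + 9
Step 4: d/dz[z + 9] = 1

1


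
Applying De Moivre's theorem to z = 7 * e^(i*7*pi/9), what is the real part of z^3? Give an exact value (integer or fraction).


Step 1: By De Moivre's theorem, z^3 = 7^3 * e^(i*3*7*pi/9) = 343 * (cos(7*pi/3) + i*sin(7*pi/3))
Step 2: |z|^3 = 7^3 = 343
Step 3: Reduce the angle mod 2*pi: 7*pi/3 - 2*pi = pi/3
Step 4: cos(pi/3) = 1/2
Step 5: Re(z^3) = 343 * 1/2 = 343/2

343/2


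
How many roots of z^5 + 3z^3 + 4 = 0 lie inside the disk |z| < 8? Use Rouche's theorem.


Step 1: On |z| = 8 the three terms have sizes |z^5| = 8^5 = 32768, |3z^3| = 3*8^3 = 1536, |4| = 4
Step 2: The dominant term is g(z) = z^5; let h(z) = 3z^3 + 4 so f = g + h
Step 3: On |z| = 8: |g| = 32768 and |h| <= 1536 + 4 = 1540
Step 4: Since 32768 > 1540, |h| < |g| on |z| = 8, so by Rouche f has the same number of zeros as g inside |z| < 8
Step 5: g(z) = z^5 has 5 zeros (all at the origin) inside |z| < 8. Answer = 5

5


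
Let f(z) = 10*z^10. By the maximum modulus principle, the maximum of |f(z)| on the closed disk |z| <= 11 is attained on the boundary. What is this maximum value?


Step 1: On |z| = 11, |f(z)| = 10 * |z|^10 = 10 * 11^10
Step 2: By maximum modulus principle, maximum is on boundary.
Step 3: Maximum = 10 * 25937424601 = 259374246010

259374246010


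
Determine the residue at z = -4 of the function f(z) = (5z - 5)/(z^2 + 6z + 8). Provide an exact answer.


Step 1: Q(z) = z^2 + 6z + 8 = (z + 4)(z + 2)
Step 2: Q'(z) = 2z + 6
Step 3: Q'(-4) = -2, P(-4) = -25
Step 4: Res = P(-4)/Q'(-4) = -25/(-2) = 25/2

25/2


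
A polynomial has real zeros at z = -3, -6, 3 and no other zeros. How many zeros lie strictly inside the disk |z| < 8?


Step 1: Check each root:
  z = -3: |-3| = 3 < 8
  z = -6: |-6| = 6 < 8
  z = 3: |3| = 3 < 8
Step 2: Count = 3

3


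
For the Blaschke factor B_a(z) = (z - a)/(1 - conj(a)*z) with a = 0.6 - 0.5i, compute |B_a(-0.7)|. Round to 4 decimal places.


Step 1: Numerator z0 - a = -0.7 - (0.6 - 0.5i) = -1.3 + 0.5i
Step 2: Denominator 1 - conj(a)*z0 = 1 - (0.6 + 0.5i)*(-0.7) = 1.42 + 0.35i
Step 3: |z0 - a|^2 = (-1.3)^2 + 0.5^2 = 1.94; |1 - conj(a)*z0|^2 = 1.42^2 + 0.35^2 = 2.1389
Step 4: |B_a(-0.7)| = sqrt(1.94 / 2.1389) = sqrt(0.907008)
Step 5: = 0.9524

0.9524


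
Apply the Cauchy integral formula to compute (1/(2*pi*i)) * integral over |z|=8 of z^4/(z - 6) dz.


Step 1: f(z) = z^4, a = 6 is inside |z| = 8
Step 2: By Cauchy integral formula: (1/(2pi*i)) * integral = f(a)
Step 3: f(6) = 6^4 = 1296

1296


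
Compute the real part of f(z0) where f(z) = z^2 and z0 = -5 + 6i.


Step 1: z0 = -5 + 6i
Step 2: z0^2 = (-5)^2 - 6^2 - 60i
Step 3: real part = 25 - 36 = -11

-11


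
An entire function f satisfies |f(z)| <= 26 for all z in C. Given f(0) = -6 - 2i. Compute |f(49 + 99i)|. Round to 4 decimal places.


Step 1: By Liouville's theorem, a bounded entire function is constant.
Step 2: f(z) = f(0) = -6 - 2i for all z.
Step 3: |f(w)| = |-6 - 2i| = sqrt(36 + 4)
Step 4: = 6.3246

6.3246


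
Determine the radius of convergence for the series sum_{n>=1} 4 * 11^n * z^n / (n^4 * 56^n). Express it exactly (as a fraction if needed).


Step 1: General term a_n = 4 * 11^n / (n^4 * 56^n)
Step 2: By the root test, |a_n|^(1/n) = 4^(1/n) * 11 / (n^(4/n) * 56) -> 11/56 as n -> infinity (since 4^(1/n) -> 1 and n^(4/n) -> 1)
Step 3: R = 1/lim|a_n|^(1/n) = 56/11

56/11


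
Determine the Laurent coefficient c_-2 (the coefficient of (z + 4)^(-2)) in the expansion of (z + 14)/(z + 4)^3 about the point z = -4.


Step 1: Write the numerator in powers of (z + 4): z + 14 = (z + 4) + (1*(-4) + 14) = (z + 4) + 10
Step 2: Divide by (z + 4)^3: f(z) = 10(z + 4)^(-3) + (z + 4)^(-2)
Step 3: This finite sum is the Laurent series of f about z = -4.
Step 4: Coefficient of (z + 4)^(-2) = coefficient of (z + 4) in the re-centred numerator = 1

1


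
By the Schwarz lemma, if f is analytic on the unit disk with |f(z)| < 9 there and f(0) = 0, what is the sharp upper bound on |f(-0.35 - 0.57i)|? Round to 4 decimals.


Step 1: g = f/9 maps D -> D with g(0) = 0, so by the Schwarz lemma |g(z)| <= |z|, i.e. |f(z)| <= 9|z|; this is sharp (f(z) = 9z).
Step 2: |z0|^2 = (-0.35)^2 + (-0.57)^2 = 0.4474
Step 3: |z0| = sqrt(0.4474) = 0.66888
Step 4: Best bound = 9 * |z0| = 9 * 0.66888 = 6.0199

6.0199


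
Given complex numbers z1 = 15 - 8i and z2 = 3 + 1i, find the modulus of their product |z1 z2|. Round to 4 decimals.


Step 1: |z1| = sqrt(15^2 + (-8)^2) = sqrt(289)
Step 2: |z2| = sqrt(3^2 + 1^2) = sqrt(10)
Step 3: |z1*z2| = |z1|*|z2| = sqrt(289) * sqrt(10) = sqrt(289 * 10) = sqrt(2890)
Step 4: = 53.7587

53.7587


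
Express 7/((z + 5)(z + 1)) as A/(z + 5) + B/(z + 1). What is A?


Step 1: Multiply both sides by (z + 5) and set z = -5
Step 2: A = 7 / (-5 + 1)
Step 3: A = 7 / (-4)
Step 4: A = -7/4

-7/4


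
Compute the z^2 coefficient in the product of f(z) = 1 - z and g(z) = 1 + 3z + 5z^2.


Step 1: z^2 term in f*g comes from: (1)*(5z^2) + (-z)*(3z) + (0)*(1)
Step 2: = 5 - 3 + 0
Step 3: = 2

2


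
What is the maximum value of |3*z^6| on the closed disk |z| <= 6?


Step 1: On |z| = 6, |f(z)| = 3 * |z|^6 = 3 * 6^6
Step 2: By maximum modulus principle, maximum is on boundary.
Step 3: Maximum = 3 * 46656 = 139968

139968


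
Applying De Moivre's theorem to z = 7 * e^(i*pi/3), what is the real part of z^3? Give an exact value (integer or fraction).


Step 1: By De Moivre's theorem, z^3 = 7^3 * e^(i*3*pi/3) = 343 * (cos(pi) + i*sin(pi))
Step 2: |z|^3 = 7^3 = 343
Step 3: The angle pi already lies in [0, 2*pi)
Step 4: cos(pi) = -1
Step 5: Re(z^3) = 343 * (-1) = -343

-343


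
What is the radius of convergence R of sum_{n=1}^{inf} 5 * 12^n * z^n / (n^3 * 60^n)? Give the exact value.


Step 1: General term a_n = 5 * 12^n / (n^3 * 60^n)
Step 2: By the root test, |a_n|^(1/n) = 5^(1/n) * 12 / (n^(3/n) * 60) -> 12/60 as n -> infinity (since 5^(1/n) -> 1 and n^(3/n) -> 1)
Step 3: R = 1/lim|a_n|^(1/n) = 60/12 = 5

5


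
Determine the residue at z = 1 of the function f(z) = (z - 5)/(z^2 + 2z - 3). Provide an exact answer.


Step 1: Q(z) = z^2 + 2z - 3 = (z - 1)(z + 3)
Step 2: Q'(z) = 2z + 2
Step 3: Q'(1) = 4, P(1) = -4
Step 4: Res = P(1)/Q'(1) = -4/4 = -1

-1


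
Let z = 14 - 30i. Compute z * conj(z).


Step 1: conj(z) = 14 + 30i
Step 2: z * conj(z) = 14^2 + (-30)^2
Step 3: = 196 + 900 = 1096

1096


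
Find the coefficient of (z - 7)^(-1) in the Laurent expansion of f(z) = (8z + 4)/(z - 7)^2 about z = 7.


Step 1: Write the numerator in powers of (z - 7): 8z + 4 = 8(z - 7) + (8*7 + 4) = 8(z - 7) + 60
Step 2: Divide by (z - 7)^2: f(z) = 60(z - 7)^(-2) + 8(z - 7)^(-1)
Step 3: This finite sum is the Laurent series of f about z = 7.
Step 4: Coefficient of (z - 7)^(-1) = coefficient of (z - 7) in the re-centred numerator = 8

8


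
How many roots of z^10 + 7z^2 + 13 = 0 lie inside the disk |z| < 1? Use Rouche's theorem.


Step 1: On |z| = 1 the three terms have sizes |z^10| = 1^10 = 1, |7z^2| = 7*1^2 = 7, |13| = 13
Step 2: The dominant term is g(z) = 13; let h(z) = z^10 + 7z^2 so f = g + h
Step 3: On |z| = 1: |g| = 13 and |h| <= 1 + 7 = 8
Step 4: Since 13 > 8, |h| < |g| on |z| = 1, so by Rouche f has the same number of zeros as g inside |z| < 1
Step 5: g(z) = 13 is a nonzero constant with no zeros inside |z| < 1. Answer = 0

0


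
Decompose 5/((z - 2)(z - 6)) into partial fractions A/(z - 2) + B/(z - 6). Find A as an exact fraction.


Step 1: Multiply both sides by (z - 2) and set z = 2
Step 2: A = 5 / (2 - 6)
Step 3: A = 5 / (-4)
Step 4: A = -5/4

-5/4


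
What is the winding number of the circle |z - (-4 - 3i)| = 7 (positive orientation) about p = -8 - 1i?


Step 1: Center c = (-4, -3), radius = 7
Step 2: |p - c|^2 = (-4)^2 + 2^2 = 20
Step 3: r^2 = 49
Step 4: |p-c| < r so winding number = 1

1


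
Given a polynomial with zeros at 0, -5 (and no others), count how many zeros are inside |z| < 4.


Step 1: Check each root:
  z = 0: |0| = 0 < 4
  z = -5: |-5| = 5 >= 4
Step 2: Count = 1

1


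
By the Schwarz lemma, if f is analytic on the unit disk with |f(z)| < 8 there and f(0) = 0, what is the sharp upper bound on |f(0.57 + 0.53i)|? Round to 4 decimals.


Step 1: g = f/8 maps D -> D with g(0) = 0, so by the Schwarz lemma |g(z)| <= |z|, i.e. |f(z)| <= 8|z|; this is sharp (f(z) = 8z).
Step 2: |z0|^2 = 0.57^2 + 0.53^2 = 0.6058
Step 3: |z0| = sqrt(0.6058) = 0.778332
Step 4: Best bound = 8 * |z0| = 8 * 0.778332 = 6.2267

6.2267


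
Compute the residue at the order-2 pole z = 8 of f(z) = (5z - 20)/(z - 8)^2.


Step 1: Pole of order 2 at z = 8
Step 2: Res = lim d/dz [(z - 8)^2 * f(z)] as z -> 8
Step 3: (z - 8)^2 * f(z) = 5z - 20
Step 4: d/dz[5z - 20] = 5

5


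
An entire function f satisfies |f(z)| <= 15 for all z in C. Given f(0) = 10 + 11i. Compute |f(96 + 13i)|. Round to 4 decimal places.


Step 1: By Liouville's theorem, a bounded entire function is constant.
Step 2: f(z) = f(0) = 10 + 11i for all z.
Step 3: |f(w)| = |10 + 11i| = sqrt(100 + 121)
Step 4: = 14.8661

14.8661


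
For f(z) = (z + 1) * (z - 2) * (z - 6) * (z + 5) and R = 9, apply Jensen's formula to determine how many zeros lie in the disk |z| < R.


Jensen's formula: (1/2pi)*integral log|f(Re^it)|dt = log|f(0)| + sum_{|a_k|<R} log(R/|a_k|)
Step 1: f(0) = 1 * (-2) * (-6) * 5 = 60
Step 2: log|f(0)| = log|-1| + log|2| + log|6| + log|-5| = 4.0943
Step 3: Zeros inside |z| < 9: -1, 2, 6, -5
Step 4: Jensen sum = log(9/1) + log(9/2) + log(9/6) + log(9/5) = 4.6946
Step 5: n(R) = number of terms in the Jensen sum = count of zeros inside |z| < 9 = 4

4


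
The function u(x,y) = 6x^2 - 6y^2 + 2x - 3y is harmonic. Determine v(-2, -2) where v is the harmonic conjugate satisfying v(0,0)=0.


Step 1: v_x = -u_y = 12y + 3
Step 2: v_y = u_x = 12x + 2
Step 3: v = 12xy + 3x + 2y + C
Step 4: v(0,0) = 0 => C = 0
Step 5: v(-2, -2) = 38

38


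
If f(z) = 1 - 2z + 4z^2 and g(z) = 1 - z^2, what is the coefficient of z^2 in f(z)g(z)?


Step 1: z^2 term in f*g comes from: (1)*(-z^2) + (-2z)*(0) + (4z^2)*(1)
Step 2: = -1 + 0 + 4
Step 3: = 3

3


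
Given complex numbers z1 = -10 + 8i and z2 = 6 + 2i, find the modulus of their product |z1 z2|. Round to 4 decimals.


Step 1: |z1| = sqrt((-10)^2 + 8^2) = sqrt(164)
Step 2: |z2| = sqrt(6^2 + 2^2) = sqrt(40)
Step 3: |z1*z2| = |z1|*|z2| = sqrt(164) * sqrt(40) = sqrt(164 * 40) = sqrt(6560)
Step 4: = 80.9938

80.9938


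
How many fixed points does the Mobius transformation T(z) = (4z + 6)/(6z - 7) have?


Step 1: Fixed points satisfy T(z) = z
Step 2: 6z^2 - 11z - 6 = 0
Step 3: Discriminant = (-11)^2 - 4*6*(-6) = 265
Step 4: Number of fixed points = 2

2


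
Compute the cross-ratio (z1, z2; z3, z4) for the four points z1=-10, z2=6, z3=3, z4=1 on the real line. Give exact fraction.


Step 1: (z1-z3)(z2-z4) = (-13) * 5 = -65
Step 2: (z1-z4)(z2-z3) = (-11) * 3 = -33
Step 3: Cross-ratio = 65/33 = 65/33

65/33


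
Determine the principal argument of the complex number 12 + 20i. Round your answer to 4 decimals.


Step 1: z = 12 + 20i
Step 2: arg(z) = atan2(20, 12)
Step 3: arg(z) = 1.0304

1.0304


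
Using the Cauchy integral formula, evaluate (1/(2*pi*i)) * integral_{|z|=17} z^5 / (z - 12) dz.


Step 1: f(z) = z^5, a = 12 is inside |z| = 17
Step 2: By Cauchy integral formula: (1/(2pi*i)) * integral = f(a)
Step 3: f(12) = 12^5 = 248832

248832


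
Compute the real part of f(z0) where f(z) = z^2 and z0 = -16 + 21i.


Step 1: z0 = -16 + 21i
Step 2: z0^2 = (-16)^2 - 21^2 - 672i
Step 3: real part = 256 - 441 = -185

-185


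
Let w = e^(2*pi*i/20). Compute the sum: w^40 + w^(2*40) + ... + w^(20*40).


Step 1: The sum sum_{j=1}^{n} w^(k*j) equals n if n | k, else 0.
Step 2: Here n = 20, k = 40
Step 3: Does n divide k? 20 | 40 -> True
Step 4: Sum = 20

20


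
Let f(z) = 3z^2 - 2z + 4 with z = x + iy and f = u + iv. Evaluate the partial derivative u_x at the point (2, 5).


Step 1: f(z) = 3(x+iy)^2 - 2(x+iy) + 4
Step 2: u = 3(x^2 - y^2) - 2x + 4
Step 3: u_x = 6x - 2
Step 4: At (2, 5): u_x = 12 - 2 = 10

10


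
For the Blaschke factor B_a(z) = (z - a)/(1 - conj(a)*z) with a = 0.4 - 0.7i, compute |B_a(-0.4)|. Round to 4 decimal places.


Step 1: Numerator z0 - a = -0.4 - (0.4 - 0.7i) = -0.8 + 0.7i
Step 2: Denominator 1 - conj(a)*z0 = 1 - (0.4 + 0.7i)*(-0.4) = 1.16 + 0.28i
Step 3: |z0 - a|^2 = (-0.8)^2 + 0.7^2 = 1.13; |1 - conj(a)*z0|^2 = 1.16^2 + 0.28^2 = 1.424
Step 4: |B_a(-0.4)| = sqrt(1.13 / 1.424) = sqrt(0.793539)
Step 5: = 0.8908

0.8908


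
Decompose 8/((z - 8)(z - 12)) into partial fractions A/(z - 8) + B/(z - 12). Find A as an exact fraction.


Step 1: Multiply both sides by (z - 8) and set z = 8
Step 2: A = 8 / (8 - 12)
Step 3: A = 8 / (-4)
Step 4: A = -2

-2


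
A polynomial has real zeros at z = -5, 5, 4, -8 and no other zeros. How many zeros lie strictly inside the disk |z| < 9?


Step 1: Check each root:
  z = -5: |-5| = 5 < 9
  z = 5: |5| = 5 < 9
  z = 4: |4| = 4 < 9
  z = -8: |-8| = 8 < 9
Step 2: Count = 4

4


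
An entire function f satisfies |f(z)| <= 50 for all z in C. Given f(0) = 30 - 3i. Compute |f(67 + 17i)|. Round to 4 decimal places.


Step 1: By Liouville's theorem, a bounded entire function is constant.
Step 2: f(z) = f(0) = 30 - 3i for all z.
Step 3: |f(w)| = |30 - 3i| = sqrt(900 + 9)
Step 4: = 30.1496

30.1496


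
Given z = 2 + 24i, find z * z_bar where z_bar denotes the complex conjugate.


Step 1: conj(z) = 2 - 24i
Step 2: z * conj(z) = 2^2 + 24^2
Step 3: = 4 + 576 = 580

580


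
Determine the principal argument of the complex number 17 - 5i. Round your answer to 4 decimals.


Step 1: z = 17 - 5i
Step 2: arg(z) = atan2(-5, 17)
Step 3: arg(z) = -0.2861

-0.2861


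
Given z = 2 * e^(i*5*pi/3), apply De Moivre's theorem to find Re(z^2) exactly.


Step 1: By De Moivre's theorem, z^2 = 2^2 * e^(i*2*5*pi/3) = 4 * (cos(10*pi/3) + i*sin(10*pi/3))
Step 2: |z|^2 = 2^2 = 4
Step 3: Reduce the angle mod 2*pi: 10*pi/3 - 2*pi = 4*pi/3
Step 4: cos(4*pi/3) = -1/2
Step 5: Re(z^2) = 4 * (-1/2) = -2

-2


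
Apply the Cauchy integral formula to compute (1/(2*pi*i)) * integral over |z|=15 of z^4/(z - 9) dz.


Step 1: f(z) = z^4, a = 9 is inside |z| = 15
Step 2: By Cauchy integral formula: (1/(2pi*i)) * integral = f(a)
Step 3: f(9) = 9^4 = 6561

6561


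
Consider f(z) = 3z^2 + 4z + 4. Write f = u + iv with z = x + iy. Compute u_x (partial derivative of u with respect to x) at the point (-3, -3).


Step 1: f(z) = 3(x+iy)^2 + 4(x+iy) + 4
Step 2: u = 3(x^2 - y^2) + 4x + 4
Step 3: u_x = 6x + 4
Step 4: At (-3, -3): u_x = -18 + 4 = -14

-14


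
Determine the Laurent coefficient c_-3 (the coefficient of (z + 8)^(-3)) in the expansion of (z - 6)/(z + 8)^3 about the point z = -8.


Step 1: Write the numerator in powers of (z + 8): z - 6 = (z + 8) + (1*(-8) - 6) = (z + 8) - 14
Step 2: Divide by (z + 8)^3: f(z) = -14(z + 8)^(-3) + (z + 8)^(-2)
Step 3: This finite sum is the Laurent series of f about z = -8.
Step 4: Coefficient of (z + 8)^(-3) = 1*(-8) - 6 = -14

-14


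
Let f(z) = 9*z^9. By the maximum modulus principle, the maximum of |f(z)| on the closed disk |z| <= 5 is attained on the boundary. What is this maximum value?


Step 1: On |z| = 5, |f(z)| = 9 * |z|^9 = 9 * 5^9
Step 2: By maximum modulus principle, maximum is on boundary.
Step 3: Maximum = 9 * 1953125 = 17578125

17578125


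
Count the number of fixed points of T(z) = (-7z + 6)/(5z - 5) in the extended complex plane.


Step 1: Fixed points satisfy T(z) = z
Step 2: 5z^2 + 2z - 6 = 0
Step 3: Discriminant = 2^2 - 4*5*(-6) = 124
Step 4: Number of fixed points = 2

2


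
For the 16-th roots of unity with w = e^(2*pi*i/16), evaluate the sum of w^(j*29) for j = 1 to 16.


Step 1: The sum sum_{j=1}^{n} w^(k*j) equals n if n | k, else 0.
Step 2: Here n = 16, k = 29
Step 3: Does n divide k? 16 | 29 -> False
Step 4: Sum = 0

0


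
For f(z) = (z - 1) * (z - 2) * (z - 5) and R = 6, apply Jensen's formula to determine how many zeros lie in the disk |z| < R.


Jensen's formula: (1/2pi)*integral log|f(Re^it)|dt = log|f(0)| + sum_{|a_k|<R} log(R/|a_k|)
Step 1: f(0) = (-1) * (-2) * (-5) = -10
Step 2: log|f(0)| = log|1| + log|2| + log|5| = 2.3026
Step 3: Zeros inside |z| < 6: 1, 2, 5
Step 4: Jensen sum = log(6/1) + log(6/2) + log(6/5) = 3.0727
Step 5: n(R) = number of terms in the Jensen sum = count of zeros inside |z| < 6 = 3

3
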